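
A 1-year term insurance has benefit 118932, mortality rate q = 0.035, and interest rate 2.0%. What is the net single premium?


NSP = benefit * q * v
v = 1/(1+i) = 0.980392
NSP = 118932 * 0.035 * 0.980392
= 4081.0


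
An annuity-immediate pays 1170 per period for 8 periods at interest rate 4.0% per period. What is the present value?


PV = PMT * (1 - (1+i)^(-n)) / i
= 1170 * (1 - (1+0.04)^(-8)) / 0.04
= 1170 * (1 - 0.73069) / 0.04
= 1170 * 6.732745
= 7877.3115


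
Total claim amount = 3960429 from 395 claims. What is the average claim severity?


severity = total / number
= 3960429 / 395
= 10026.4025


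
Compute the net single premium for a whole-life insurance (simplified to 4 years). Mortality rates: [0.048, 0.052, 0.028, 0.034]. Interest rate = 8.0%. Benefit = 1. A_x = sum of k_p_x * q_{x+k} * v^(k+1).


v = 0.925926
Year 0: k_p_x=1.0, q=0.048, term=0.044444
Year 1: k_p_x=0.952, q=0.052, term=0.042442
Year 2: k_p_x=0.902496, q=0.028, term=0.02006
Year 3: k_p_x=0.877226, q=0.034, term=0.021923
A_x = 0.1289


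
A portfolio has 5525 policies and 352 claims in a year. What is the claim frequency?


frequency = claims / policies
= 352 / 5525
= 0.0637


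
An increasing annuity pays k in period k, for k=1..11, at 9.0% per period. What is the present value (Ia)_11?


(Ia)_n = sum_{k=1}^{n} k * v^k, v = 1/(1+i)
v = 0.917431
Sum computed term by term:
(Ia)_11 = 35.0533


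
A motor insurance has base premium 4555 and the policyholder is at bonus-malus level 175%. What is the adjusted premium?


adjusted = base * BM_level / 100
= 4555 * 175 / 100
= 4555 * 1.75
= 7971.25


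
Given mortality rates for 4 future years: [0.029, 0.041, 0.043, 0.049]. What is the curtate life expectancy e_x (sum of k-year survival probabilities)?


e_x = sum_{k=1}^{n} k_p_x
k_p_x values:
  1_p_x = 0.971
  2_p_x = 0.931189
  3_p_x = 0.891148
  4_p_x = 0.847482
e_x = 3.6408


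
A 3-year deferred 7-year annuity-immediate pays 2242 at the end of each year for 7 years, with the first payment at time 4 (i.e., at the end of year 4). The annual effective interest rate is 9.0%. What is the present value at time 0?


PV at time 3 of the 7-year annuity-immediate:
a_n = 2242 * (1-(1+0.09)^(-7))/0.09 = 11283.8803
Discount back 3 years to time 0:
PV = 11283.8803 * (1+0.09)^(-3)
= 11283.8803 * 0.772183
= 8713.2259


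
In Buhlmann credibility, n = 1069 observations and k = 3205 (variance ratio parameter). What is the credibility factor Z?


Z = n / (n + k)
= 1069 / (1069 + 3205)
= 1069 / 4274
= 0.2501


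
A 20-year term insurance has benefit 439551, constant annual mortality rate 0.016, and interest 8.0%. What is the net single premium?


NSP = benefit * sum_{k=0}^{n-1} k_p_x * q * v^(k+1)
With constant q=0.016, v=0.925926
Sum = 0.140768
NSP = 439551 * 0.140768
= 61874.7623


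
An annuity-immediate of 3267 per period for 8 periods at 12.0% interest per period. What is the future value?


FV = PMT * ((1+i)^n - 1) / i
= 3267 * ((1.12)^8 - 1) / 0.12
= 3267 * (2.475963 - 1) / 0.12
= 40183.0975


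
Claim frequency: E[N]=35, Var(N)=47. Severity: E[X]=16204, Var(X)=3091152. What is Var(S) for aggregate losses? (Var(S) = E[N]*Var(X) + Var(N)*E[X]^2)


Var(S) = E[N]*Var(X) + Var(N)*E[X]^2
= 35*3091152 + 47*16204^2
= 108190320 + 12340771952
= 1.2449e+10


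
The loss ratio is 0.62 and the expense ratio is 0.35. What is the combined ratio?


Combined ratio = loss ratio + expense ratio
= 0.62 + 0.35
= 0.97


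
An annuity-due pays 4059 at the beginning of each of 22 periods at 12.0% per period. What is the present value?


PV_due = PMT * (1-(1+i)^(-n))/i * (1+i)
PV_immediate = 31029.6171
PV_due = 31029.6171 * 1.12
= 34753.1711


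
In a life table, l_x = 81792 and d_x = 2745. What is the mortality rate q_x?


q_x = d_x / l_x
= 2745 / 81792
= 0.0336


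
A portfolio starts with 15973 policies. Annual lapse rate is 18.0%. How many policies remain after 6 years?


remaining = initial * (1 - lapse)^years
= 15973 * (1 - 0.18)^6
= 15973 * 0.304007
= 4855.8986


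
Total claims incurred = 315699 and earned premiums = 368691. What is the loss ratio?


Loss ratio = claims / premiums
= 315699 / 368691
= 0.8563


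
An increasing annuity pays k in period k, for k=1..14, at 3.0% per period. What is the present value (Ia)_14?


(Ia)_n = sum_{k=1}^{n} k * v^k, v = 1/(1+i)
v = 0.970874
Sum computed term by term:
(Ia)_14 = 79.3102


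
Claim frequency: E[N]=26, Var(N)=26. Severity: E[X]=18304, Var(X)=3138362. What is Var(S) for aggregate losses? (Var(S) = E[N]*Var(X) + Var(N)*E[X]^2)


Var(S) = E[N]*Var(X) + Var(N)*E[X]^2
= 26*3138362 + 26*18304^2
= 81597412 + 8710946816
= 8.7925e+09


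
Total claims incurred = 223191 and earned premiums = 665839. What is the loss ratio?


Loss ratio = claims / premiums
= 223191 / 665839
= 0.3352


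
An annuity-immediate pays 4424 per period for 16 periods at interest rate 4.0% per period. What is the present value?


PV = PMT * (1 - (1+i)^(-n)) / i
= 4424 * (1 - (1+0.04)^(-16)) / 0.04
= 4424 * (1 - 0.533908) / 0.04
= 4424 * 11.652296
= 51549.7558


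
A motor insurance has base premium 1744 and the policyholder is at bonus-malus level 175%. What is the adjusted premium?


adjusted = base * BM_level / 100
= 1744 * 175 / 100
= 1744 * 1.75
= 3052.0


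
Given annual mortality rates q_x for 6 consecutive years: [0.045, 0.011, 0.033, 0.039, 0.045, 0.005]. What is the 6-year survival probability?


p_k = 1 - q_k for each year
Survival = product of (1 - q_k)
= 0.955 * 0.989 * 0.967 * 0.961 * 0.955 * 0.995
= 0.834


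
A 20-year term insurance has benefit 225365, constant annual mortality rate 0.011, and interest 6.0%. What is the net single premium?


NSP = benefit * sum_{k=0}^{n-1} k_p_x * q * v^(k+1)
With constant q=0.011, v=0.943396
Sum = 0.116209
NSP = 225365 * 0.116209
= 26189.4204


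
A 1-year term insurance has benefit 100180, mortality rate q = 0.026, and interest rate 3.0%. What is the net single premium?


NSP = benefit * q * v
v = 1/(1+i) = 0.970874
NSP = 100180 * 0.026 * 0.970874
= 2528.8155


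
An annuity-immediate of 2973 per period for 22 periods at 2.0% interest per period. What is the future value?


FV = PMT * ((1+i)^n - 1) / i
= 2973 * ((1.02)^22 - 1) / 0.02
= 2973 * (1.54598 - 1) / 0.02
= 81159.8781


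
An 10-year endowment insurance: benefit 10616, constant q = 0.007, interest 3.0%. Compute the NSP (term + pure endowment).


Term component = 615.3479
Pure endowment = 10_p_x * v^10 * benefit = 0.932164 * 0.744094 * 10616 = 7363.4467
NSP = 7978.7946


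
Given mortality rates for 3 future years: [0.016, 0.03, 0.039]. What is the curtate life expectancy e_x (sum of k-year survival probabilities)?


e_x = sum_{k=1}^{n} k_p_x
k_p_x values:
  1_p_x = 0.984
  2_p_x = 0.95448
  3_p_x = 0.917255
e_x = 2.8557


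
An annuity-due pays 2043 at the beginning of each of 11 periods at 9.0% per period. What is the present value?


PV_due = PMT * (1-(1+i)^(-n))/i * (1+i)
PV_immediate = 13903.0043
PV_due = 13903.0043 * 1.09
= 15154.2747


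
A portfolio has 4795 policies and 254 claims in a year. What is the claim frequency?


frequency = claims / policies
= 254 / 4795
= 0.053


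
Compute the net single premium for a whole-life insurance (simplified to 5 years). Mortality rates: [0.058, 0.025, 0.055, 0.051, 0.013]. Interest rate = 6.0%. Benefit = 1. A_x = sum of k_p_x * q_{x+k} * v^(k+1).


v = 0.943396
Year 0: k_p_x=1.0, q=0.058, term=0.054717
Year 1: k_p_x=0.942, q=0.025, term=0.020959
Year 2: k_p_x=0.91845, q=0.055, term=0.042413
Year 3: k_p_x=0.867935, q=0.051, term=0.035062
Year 4: k_p_x=0.823671, q=0.013, term=0.008001
A_x = 0.1612


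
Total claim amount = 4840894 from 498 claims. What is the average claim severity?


severity = total / number
= 4840894 / 498
= 9720.6707


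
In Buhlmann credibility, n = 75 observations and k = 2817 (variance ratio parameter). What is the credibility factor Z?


Z = n / (n + k)
= 75 / (75 + 2817)
= 75 / 2892
= 0.0259


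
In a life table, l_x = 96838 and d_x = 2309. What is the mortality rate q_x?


q_x = d_x / l_x
= 2309 / 96838
= 0.0238


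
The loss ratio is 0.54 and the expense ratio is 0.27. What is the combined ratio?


Combined ratio = loss ratio + expense ratio
= 0.54 + 0.27
= 0.81


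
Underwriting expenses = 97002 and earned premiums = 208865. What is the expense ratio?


Expense ratio = expenses / premiums
= 97002 / 208865
= 0.4644


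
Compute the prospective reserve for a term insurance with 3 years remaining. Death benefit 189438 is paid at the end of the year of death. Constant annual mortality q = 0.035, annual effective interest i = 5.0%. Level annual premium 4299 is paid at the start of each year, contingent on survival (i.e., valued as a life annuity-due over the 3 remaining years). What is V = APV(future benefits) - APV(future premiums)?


v = 1/(1+i) = 0.952381
APV(future benefits) per unit = sum_{k=0}^{2} k_p_x * q * v^(k+1) = 0.092123
APV(future benefits) = 189438 * 0.092123 = 17451.6357
Life annuity-due factor ä_{x:3} = sum_{k=0}^{2} k_p_x * v^k = 2.763696
APV(future premiums) = 4299 * 2.763696 = 11881.1297
V = 17451.6357 - 11881.1297
= 5570.506


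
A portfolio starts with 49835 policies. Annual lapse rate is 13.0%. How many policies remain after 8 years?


remaining = initial * (1 - lapse)^years
= 49835 * (1 - 0.13)^8
= 49835 * 0.328212
= 16356.4287


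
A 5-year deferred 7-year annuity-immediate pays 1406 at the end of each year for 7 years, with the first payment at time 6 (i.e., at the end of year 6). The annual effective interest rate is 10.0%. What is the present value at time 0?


PV at time 5 of the 7-year annuity-immediate:
a_n = 1406 * (1-(1+0.1)^(-7))/0.1 = 6844.9969
Discount back 5 years to time 0:
PV = 6844.9969 * (1+0.1)^(-5)
= 6844.9969 * 0.620921
= 4250.2045


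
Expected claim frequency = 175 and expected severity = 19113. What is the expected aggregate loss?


E[S] = E[N] * E[X]
= 175 * 19113
= 3.3448e+06


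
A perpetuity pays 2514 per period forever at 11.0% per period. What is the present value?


PV = PMT / i
= 2514 / 0.11
= 22854.5455


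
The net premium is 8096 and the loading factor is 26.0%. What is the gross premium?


Gross = net * (1 + loading)
= 8096 * (1 + 0.26)
= 8096 * 1.26
= 10200.96


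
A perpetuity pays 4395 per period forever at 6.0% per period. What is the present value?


PV = PMT / i
= 4395 / 0.06
= 73250.0


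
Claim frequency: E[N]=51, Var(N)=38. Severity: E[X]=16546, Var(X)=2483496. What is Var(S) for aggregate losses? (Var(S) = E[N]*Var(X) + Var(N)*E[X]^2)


Var(S) = E[N]*Var(X) + Var(N)*E[X]^2
= 51*2483496 + 38*16546^2
= 126658296 + 10403264408
= 1.0530e+10


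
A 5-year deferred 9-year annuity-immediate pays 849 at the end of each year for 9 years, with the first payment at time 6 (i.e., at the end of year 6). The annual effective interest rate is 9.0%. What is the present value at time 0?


PV at time 5 of the 9-year annuity-immediate:
a_n = 849 * (1-(1+0.09)^(-9))/0.09 = 5089.9646
Discount back 5 years to time 0:
PV = 5089.9646 * (1+0.09)^(-5)
= 5089.9646 * 0.649931
= 3308.1278


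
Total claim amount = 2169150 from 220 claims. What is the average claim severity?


severity = total / number
= 2169150 / 220
= 9859.7727


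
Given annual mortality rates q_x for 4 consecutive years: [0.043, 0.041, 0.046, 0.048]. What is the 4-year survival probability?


p_k = 1 - q_k for each year
Survival = product of (1 - q_k)
= 0.957 * 0.959 * 0.954 * 0.952
= 0.8335


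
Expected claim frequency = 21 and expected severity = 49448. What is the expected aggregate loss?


E[S] = E[N] * E[X]
= 21 * 49448
= 1.0384e+06


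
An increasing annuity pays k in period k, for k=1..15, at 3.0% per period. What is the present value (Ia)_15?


(Ia)_n = sum_{k=1}^{n} k * v^k, v = 1/(1+i)
v = 0.970874
Sum computed term by term:
(Ia)_15 = 88.9381


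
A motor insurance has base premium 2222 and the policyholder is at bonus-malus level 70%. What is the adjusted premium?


adjusted = base * BM_level / 100
= 2222 * 70 / 100
= 2222 * 0.7
= 1555.4


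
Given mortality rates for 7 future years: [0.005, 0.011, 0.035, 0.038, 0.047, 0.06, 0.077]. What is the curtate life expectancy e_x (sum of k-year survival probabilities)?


e_x = sum_{k=1}^{n} k_p_x
k_p_x values:
  1_p_x = 0.995
  2_p_x = 0.984055
  3_p_x = 0.949613
  4_p_x = 0.913528
  5_p_x = 0.870592
  6_p_x = 0.818356
  7_p_x = 0.755343
e_x = 6.2865


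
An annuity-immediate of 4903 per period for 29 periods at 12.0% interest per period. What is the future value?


FV = PMT * ((1+i)^n - 1) / i
= 4903 * ((1.12)^29 - 1) / 0.12
= 4903 * (26.74993 - 1) / 0.12
= 1.0521e+06


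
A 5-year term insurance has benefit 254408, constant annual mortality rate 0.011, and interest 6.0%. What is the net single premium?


NSP = benefit * sum_{k=0}^{n-1} k_p_x * q * v^(k+1)
With constant q=0.011, v=0.943396
Sum = 0.045386
NSP = 254408 * 0.045386
= 11546.5905


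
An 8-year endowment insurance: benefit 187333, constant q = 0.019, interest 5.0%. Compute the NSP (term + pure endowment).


Term component = 21637.2326
Pure endowment = 8_p_x * v^8 * benefit = 0.857733 * 0.676839 * 187333 = 108755.6816
NSP = 130392.9142


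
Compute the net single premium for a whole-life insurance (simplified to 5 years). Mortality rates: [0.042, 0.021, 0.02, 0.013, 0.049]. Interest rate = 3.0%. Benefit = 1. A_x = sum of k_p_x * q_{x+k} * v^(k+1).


v = 0.970874
Year 0: k_p_x=1.0, q=0.042, term=0.040777
Year 1: k_p_x=0.958, q=0.021, term=0.018963
Year 2: k_p_x=0.937882, q=0.02, term=0.017166
Year 3: k_p_x=0.919124, q=0.013, term=0.010616
Year 4: k_p_x=0.907176, q=0.049, term=0.038344
A_x = 0.1259


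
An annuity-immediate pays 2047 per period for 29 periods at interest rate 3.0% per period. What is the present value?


PV = PMT * (1 - (1+i)^(-n)) / i
= 2047 * (1 - (1+0.03)^(-29)) / 0.03
= 2047 * (1 - 0.424346) / 0.03
= 2047 * 19.188455
= 39278.7665


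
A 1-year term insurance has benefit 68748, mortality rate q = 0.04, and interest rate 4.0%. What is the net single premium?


NSP = benefit * q * v
v = 1/(1+i) = 0.961538
NSP = 68748 * 0.04 * 0.961538
= 2644.1538


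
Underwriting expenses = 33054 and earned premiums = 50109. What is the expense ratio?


Expense ratio = expenses / premiums
= 33054 / 50109
= 0.6596


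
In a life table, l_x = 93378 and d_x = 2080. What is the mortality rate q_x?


q_x = d_x / l_x
= 2080 / 93378
= 0.0223


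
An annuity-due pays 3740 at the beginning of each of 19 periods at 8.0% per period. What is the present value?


PV_due = PMT * (1-(1+i)^(-n))/i * (1+i)
PV_immediate = 35917.461
PV_due = 35917.461 * 1.08
= 38790.8579


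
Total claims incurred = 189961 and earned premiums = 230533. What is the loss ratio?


Loss ratio = claims / premiums
= 189961 / 230533
= 0.824


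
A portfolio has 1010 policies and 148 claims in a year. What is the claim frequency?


frequency = claims / policies
= 148 / 1010
= 0.1465


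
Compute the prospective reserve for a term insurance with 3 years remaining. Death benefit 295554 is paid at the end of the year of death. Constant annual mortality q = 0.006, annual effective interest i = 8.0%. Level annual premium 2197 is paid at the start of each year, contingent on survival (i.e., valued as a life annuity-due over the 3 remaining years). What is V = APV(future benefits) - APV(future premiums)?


v = 1/(1+i) = 0.925926
APV(future benefits) per unit = sum_{k=0}^{2} k_p_x * q * v^(k+1) = 0.015375
APV(future benefits) = 295554 * 0.015375 = 4544.0639
Life annuity-due factor ä_{x:3} = sum_{k=0}^{2} k_p_x * v^k = 2.767452
APV(future premiums) = 2197 * 2.767452 = 6080.092
V = 4544.0639 - 6080.092
= -1536.0281


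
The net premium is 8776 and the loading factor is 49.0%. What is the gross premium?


Gross = net * (1 + loading)
= 8776 * (1 + 0.49)
= 8776 * 1.49
= 13076.24


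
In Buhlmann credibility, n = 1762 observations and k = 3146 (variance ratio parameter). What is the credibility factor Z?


Z = n / (n + k)
= 1762 / (1762 + 3146)
= 1762 / 4908
= 0.359


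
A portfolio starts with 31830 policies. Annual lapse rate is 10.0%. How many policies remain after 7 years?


remaining = initial * (1 - lapse)^years
= 31830 * (1 - 0.1)^7
= 31830 * 0.478297
= 15224.1903


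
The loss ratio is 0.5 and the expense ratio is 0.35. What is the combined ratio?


Combined ratio = loss ratio + expense ratio
= 0.5 + 0.35
= 0.85


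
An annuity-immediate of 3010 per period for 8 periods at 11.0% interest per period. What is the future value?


FV = PMT * ((1+i)^n - 1) / i
= 3010 * ((1.11)^8 - 1) / 0.11
= 3010 * (2.304538 - 1) / 0.11
= 35696.8972


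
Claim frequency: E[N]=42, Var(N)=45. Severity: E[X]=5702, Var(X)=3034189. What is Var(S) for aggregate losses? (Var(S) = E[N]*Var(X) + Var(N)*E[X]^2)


Var(S) = E[N]*Var(X) + Var(N)*E[X]^2
= 42*3034189 + 45*5702^2
= 127435938 + 1463076180
= 1.5905e+09


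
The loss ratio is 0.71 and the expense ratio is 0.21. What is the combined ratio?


Combined ratio = loss ratio + expense ratio
= 0.71 + 0.21
= 0.92


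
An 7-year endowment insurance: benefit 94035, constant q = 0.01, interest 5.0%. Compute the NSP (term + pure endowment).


Term component = 5291.0134
Pure endowment = 7_p_x * v^7 * benefit = 0.932065 * 0.710681 * 94035 = 62288.9195
NSP = 67579.9329


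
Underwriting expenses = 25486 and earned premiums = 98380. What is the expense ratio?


Expense ratio = expenses / premiums
= 25486 / 98380
= 0.2591


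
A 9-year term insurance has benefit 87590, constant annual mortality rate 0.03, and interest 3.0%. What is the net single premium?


NSP = benefit * sum_{k=0}^{n-1} k_p_x * q * v^(k+1)
With constant q=0.03, v=0.970874
Sum = 0.208673
NSP = 87590 * 0.208673
= 18277.6767


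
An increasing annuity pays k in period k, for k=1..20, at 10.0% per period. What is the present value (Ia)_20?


(Ia)_n = sum_{k=1}^{n} k * v^k, v = 1/(1+i)
v = 0.909091
Sum computed term by term:
(Ia)_20 = 63.9205


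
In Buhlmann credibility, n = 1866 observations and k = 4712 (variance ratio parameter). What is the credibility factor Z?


Z = n / (n + k)
= 1866 / (1866 + 4712)
= 1866 / 6578
= 0.2837


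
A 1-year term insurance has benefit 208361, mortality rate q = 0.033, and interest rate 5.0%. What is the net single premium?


NSP = benefit * q * v
v = 1/(1+i) = 0.952381
NSP = 208361 * 0.033 * 0.952381
= 6548.4886


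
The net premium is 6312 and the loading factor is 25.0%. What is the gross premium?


Gross = net * (1 + loading)
= 6312 * (1 + 0.25)
= 6312 * 1.25
= 7890.0


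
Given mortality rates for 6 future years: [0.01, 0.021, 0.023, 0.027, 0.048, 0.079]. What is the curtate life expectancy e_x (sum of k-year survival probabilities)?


e_x = sum_{k=1}^{n} k_p_x
k_p_x values:
  1_p_x = 0.99
  2_p_x = 0.96921
  3_p_x = 0.946918
  4_p_x = 0.921351
  5_p_x = 0.877127
  6_p_x = 0.807834
e_x = 5.5124


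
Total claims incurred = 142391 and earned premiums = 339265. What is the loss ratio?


Loss ratio = claims / premiums
= 142391 / 339265
= 0.4197


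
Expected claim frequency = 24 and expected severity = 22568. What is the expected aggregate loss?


E[S] = E[N] * E[X]
= 24 * 22568
= 541632


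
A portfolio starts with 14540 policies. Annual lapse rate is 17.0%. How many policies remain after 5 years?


remaining = initial * (1 - lapse)^years
= 14540 * (1 - 0.17)^5
= 14540 * 0.393904
= 5727.3651


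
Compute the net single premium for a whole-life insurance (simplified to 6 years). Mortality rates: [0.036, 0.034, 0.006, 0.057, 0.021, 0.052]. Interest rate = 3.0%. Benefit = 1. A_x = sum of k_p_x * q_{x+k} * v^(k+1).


v = 0.970874
Year 0: k_p_x=1.0, q=0.036, term=0.034951
Year 1: k_p_x=0.964, q=0.034, term=0.030895
Year 2: k_p_x=0.931224, q=0.006, term=0.005113
Year 3: k_p_x=0.925637, q=0.057, term=0.046878
Year 4: k_p_x=0.872875, q=0.021, term=0.015812
Year 5: k_p_x=0.854545, q=0.052, term=0.037215
A_x = 0.1709


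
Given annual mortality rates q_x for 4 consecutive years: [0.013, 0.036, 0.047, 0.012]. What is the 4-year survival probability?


p_k = 1 - q_k for each year
Survival = product of (1 - q_k)
= 0.987 * 0.964 * 0.953 * 0.988
= 0.8959


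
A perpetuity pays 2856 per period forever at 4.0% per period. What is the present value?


PV = PMT / i
= 2856 / 0.04
= 71400.0


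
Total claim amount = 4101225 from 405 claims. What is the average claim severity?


severity = total / number
= 4101225 / 405
= 10126.4815


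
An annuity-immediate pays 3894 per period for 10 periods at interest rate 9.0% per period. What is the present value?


PV = PMT * (1 - (1+i)^(-n)) / i
= 3894 * (1 - (1+0.09)^(-10)) / 0.09
= 3894 * (1 - 0.422411) / 0.09
= 3894 * 6.417658
= 24990.3591


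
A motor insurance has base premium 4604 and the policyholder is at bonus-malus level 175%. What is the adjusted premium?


adjusted = base * BM_level / 100
= 4604 * 175 / 100
= 4604 * 1.75
= 8057.0


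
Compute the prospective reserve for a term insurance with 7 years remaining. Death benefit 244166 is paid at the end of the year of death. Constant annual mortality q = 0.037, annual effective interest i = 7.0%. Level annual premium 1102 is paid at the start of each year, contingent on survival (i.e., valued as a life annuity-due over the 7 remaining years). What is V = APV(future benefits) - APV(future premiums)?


v = 1/(1+i) = 0.934579
APV(future benefits) per unit = sum_{k=0}^{6} k_p_x * q * v^(k+1) = 0.180402
APV(future benefits) = 244166 * 0.180402 = 44048.0363
Life annuity-due factor ä_{x:7} = sum_{k=0}^{6} k_p_x * v^k = 5.217031
APV(future premiums) = 1102 * 5.217031 = 5749.1682
V = 44048.0363 - 5749.1682
= 38298.8682


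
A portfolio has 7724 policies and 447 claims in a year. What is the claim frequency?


frequency = claims / policies
= 447 / 7724
= 0.0579


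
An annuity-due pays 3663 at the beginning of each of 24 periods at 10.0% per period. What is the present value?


PV_due = PMT * (1-(1+i)^(-n))/i * (1+i)
PV_immediate = 32911.1173
PV_due = 32911.1173 * 1.1
= 36202.2291


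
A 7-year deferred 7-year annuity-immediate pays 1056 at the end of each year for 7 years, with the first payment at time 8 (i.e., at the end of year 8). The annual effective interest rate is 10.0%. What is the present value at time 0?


PV at time 7 of the 7-year annuity-immediate:
a_n = 1056 * (1-(1+0.1)^(-7))/0.1 = 5141.0503
Discount back 7 years to time 0:
PV = 5141.0503 * (1+0.1)^(-7)
= 5141.0503 * 0.513158
= 2638.1717


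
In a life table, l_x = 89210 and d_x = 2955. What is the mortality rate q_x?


q_x = d_x / l_x
= 2955 / 89210
= 0.0331


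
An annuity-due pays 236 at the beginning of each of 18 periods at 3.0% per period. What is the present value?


PV_due = PMT * (1-(1+i)^(-n))/i * (1+i)
PV_immediate = 3245.8291
PV_due = 3245.8291 * 1.03
= 3343.204


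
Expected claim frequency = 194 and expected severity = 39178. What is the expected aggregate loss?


E[S] = E[N] * E[X]
= 194 * 39178
= 7.6005e+06


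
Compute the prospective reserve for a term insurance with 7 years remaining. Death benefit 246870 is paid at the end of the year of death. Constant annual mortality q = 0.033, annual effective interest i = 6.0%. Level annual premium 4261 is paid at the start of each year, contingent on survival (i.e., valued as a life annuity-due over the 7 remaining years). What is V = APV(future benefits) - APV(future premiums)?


v = 1/(1+i) = 0.943396
APV(future benefits) per unit = sum_{k=0}^{6} k_p_x * q * v^(k+1) = 0.168254
APV(future benefits) = 246870 * 0.168254 = 41536.9496
Life annuity-due factor ä_{x:7} = sum_{k=0}^{6} k_p_x * v^k = 5.404533
APV(future premiums) = 4261 * 5.404533 = 23028.717
V = 41536.9496 - 23028.717
= 18508.2326


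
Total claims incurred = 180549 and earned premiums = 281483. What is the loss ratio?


Loss ratio = claims / premiums
= 180549 / 281483
= 0.6414


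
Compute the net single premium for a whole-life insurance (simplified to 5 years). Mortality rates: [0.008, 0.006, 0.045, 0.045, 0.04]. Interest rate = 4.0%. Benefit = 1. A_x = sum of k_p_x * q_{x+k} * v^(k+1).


v = 0.961538
Year 0: k_p_x=1.0, q=0.008, term=0.007692
Year 1: k_p_x=0.992, q=0.006, term=0.005503
Year 2: k_p_x=0.986048, q=0.045, term=0.039447
Year 3: k_p_x=0.941676, q=0.045, term=0.036223
Year 4: k_p_x=0.8993, q=0.04, term=0.029566
A_x = 0.1184


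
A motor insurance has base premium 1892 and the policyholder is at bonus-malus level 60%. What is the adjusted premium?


adjusted = base * BM_level / 100
= 1892 * 60 / 100
= 1892 * 0.6
= 1135.2


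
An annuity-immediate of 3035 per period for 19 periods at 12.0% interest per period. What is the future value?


FV = PMT * ((1+i)^n - 1) / i
= 3035 * ((1.12)^19 - 1) / 0.12
= 3035 * (8.612762 - 1) / 0.12
= 192539.4311


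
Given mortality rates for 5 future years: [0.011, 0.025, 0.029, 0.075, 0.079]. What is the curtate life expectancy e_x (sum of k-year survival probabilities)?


e_x = sum_{k=1}^{n} k_p_x
k_p_x values:
  1_p_x = 0.989
  2_p_x = 0.964275
  3_p_x = 0.936311
  4_p_x = 0.866088
  5_p_x = 0.797667
e_x = 4.5533


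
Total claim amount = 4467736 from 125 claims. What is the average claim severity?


severity = total / number
= 4467736 / 125
= 35741.888


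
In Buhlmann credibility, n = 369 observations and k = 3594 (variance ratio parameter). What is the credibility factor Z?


Z = n / (n + k)
= 369 / (369 + 3594)
= 369 / 3963
= 0.0931


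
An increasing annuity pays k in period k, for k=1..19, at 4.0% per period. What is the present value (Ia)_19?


(Ia)_n = sum_{k=1}^{n} k * v^k, v = 1/(1+i)
v = 0.961538
Sum computed term by term:
(Ia)_19 = 116.0273


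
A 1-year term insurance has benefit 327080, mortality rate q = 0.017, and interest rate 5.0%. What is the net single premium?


NSP = benefit * q * v
v = 1/(1+i) = 0.952381
NSP = 327080 * 0.017 * 0.952381
= 5295.581


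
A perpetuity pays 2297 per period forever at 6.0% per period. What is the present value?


PV = PMT / i
= 2297 / 0.06
= 38283.3333


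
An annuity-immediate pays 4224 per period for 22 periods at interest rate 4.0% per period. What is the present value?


PV = PMT * (1 - (1+i)^(-n)) / i
= 4224 * (1 - (1+0.04)^(-22)) / 0.04
= 4224 * (1 - 0.421955) / 0.04
= 4224 * 14.451115
= 61041.5112


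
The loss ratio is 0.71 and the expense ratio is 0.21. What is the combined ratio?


Combined ratio = loss ratio + expense ratio
= 0.71 + 0.21
= 0.92


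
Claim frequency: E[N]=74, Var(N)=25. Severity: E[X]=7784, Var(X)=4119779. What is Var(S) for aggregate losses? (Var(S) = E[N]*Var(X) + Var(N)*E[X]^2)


Var(S) = E[N]*Var(X) + Var(N)*E[X]^2
= 74*4119779 + 25*7784^2
= 304863646 + 1514766400
= 1.8196e+09


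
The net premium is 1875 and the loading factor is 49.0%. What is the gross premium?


Gross = net * (1 + loading)
= 1875 * (1 + 0.49)
= 1875 * 1.49
= 2793.75


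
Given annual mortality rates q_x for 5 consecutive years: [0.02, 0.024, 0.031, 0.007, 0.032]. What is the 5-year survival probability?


p_k = 1 - q_k for each year
Survival = product of (1 - q_k)
= 0.98 * 0.976 * 0.969 * 0.993 * 0.968
= 0.8909


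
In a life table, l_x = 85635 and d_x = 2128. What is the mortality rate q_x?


q_x = d_x / l_x
= 2128 / 85635
= 0.0248


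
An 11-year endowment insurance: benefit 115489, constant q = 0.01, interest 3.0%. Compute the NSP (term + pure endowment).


Term component = 10197.3494
Pure endowment = 11_p_x * v^11 * benefit = 0.895338 * 0.722421 * 115489 = 74699.6023
NSP = 84896.9517


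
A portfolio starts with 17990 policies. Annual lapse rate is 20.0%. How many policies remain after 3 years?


remaining = initial * (1 - lapse)^years
= 17990 * (1 - 0.2)^3
= 17990 * 0.512
= 9210.88


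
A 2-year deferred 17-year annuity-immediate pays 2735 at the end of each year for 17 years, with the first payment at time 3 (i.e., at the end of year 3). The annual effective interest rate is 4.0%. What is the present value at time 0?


PV at time 2 of the 17-year annuity-immediate:
a_n = 2735 * (1-(1+0.04)^(-17))/0.04 = 33273.1043
Discount back 2 years to time 0:
PV = 33273.1043 * (1+0.04)^(-2)
= 33273.1043 * 0.924556
= 30762.8553


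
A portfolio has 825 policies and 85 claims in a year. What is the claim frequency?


frequency = claims / policies
= 85 / 825
= 0.103


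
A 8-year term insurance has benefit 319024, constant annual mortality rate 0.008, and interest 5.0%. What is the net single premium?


NSP = benefit * sum_{k=0}^{n-1} k_p_x * q * v^(k+1)
With constant q=0.008, v=0.952381
Sum = 0.050384
NSP = 319024 * 0.050384
= 16073.7349


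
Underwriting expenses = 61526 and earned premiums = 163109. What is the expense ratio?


Expense ratio = expenses / premiums
= 61526 / 163109
= 0.3772


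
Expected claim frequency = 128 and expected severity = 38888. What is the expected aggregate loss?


E[S] = E[N] * E[X]
= 128 * 38888
= 4.9777e+06


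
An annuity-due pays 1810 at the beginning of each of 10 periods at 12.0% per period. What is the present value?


PV_due = PMT * (1-(1+i)^(-n))/i * (1+i)
PV_immediate = 10226.9037
PV_due = 10226.9037 * 1.12
= 11454.1321


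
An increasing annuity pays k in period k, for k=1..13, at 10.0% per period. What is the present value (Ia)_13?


(Ia)_n = sum_{k=1}^{n} k * v^k, v = 1/(1+i)
v = 0.909091
Sum computed term by term:
(Ia)_13 = 40.4805


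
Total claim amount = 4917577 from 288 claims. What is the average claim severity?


severity = total / number
= 4917577 / 288
= 17074.9201


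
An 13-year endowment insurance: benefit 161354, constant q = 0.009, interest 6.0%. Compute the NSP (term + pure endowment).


Term component = 12273.0469
Pure endowment = 13_p_x * v^13 * benefit = 0.889114 * 0.468839 * 161354 = 67260.6401
NSP = 79533.687


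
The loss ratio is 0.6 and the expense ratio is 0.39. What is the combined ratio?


Combined ratio = loss ratio + expense ratio
= 0.6 + 0.39
= 0.99


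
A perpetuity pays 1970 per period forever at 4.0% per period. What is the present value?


PV = PMT / i
= 1970 / 0.04
= 49250.0


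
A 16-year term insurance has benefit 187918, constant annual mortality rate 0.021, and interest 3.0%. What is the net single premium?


NSP = benefit * sum_{k=0}^{n-1} k_p_x * q * v^(k+1)
With constant q=0.021, v=0.970874
Sum = 0.229049
NSP = 187918 * 0.229049
= 43042.3737


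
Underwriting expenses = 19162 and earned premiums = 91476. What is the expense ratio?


Expense ratio = expenses / premiums
= 19162 / 91476
= 0.2095


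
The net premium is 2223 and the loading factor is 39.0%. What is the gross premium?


Gross = net * (1 + loading)
= 2223 * (1 + 0.39)
= 2223 * 1.39
= 3089.97


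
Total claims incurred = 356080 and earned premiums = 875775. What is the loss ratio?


Loss ratio = claims / premiums
= 356080 / 875775
= 0.4066


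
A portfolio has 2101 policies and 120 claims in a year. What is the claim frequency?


frequency = claims / policies
= 120 / 2101
= 0.0571


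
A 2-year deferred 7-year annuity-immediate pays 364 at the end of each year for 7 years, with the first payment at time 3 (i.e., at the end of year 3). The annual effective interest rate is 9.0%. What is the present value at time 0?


PV at time 2 of the 7-year annuity-immediate:
a_n = 364 * (1-(1+0.09)^(-7))/0.09 = 1831.9948
Discount back 2 years to time 0:
PV = 1831.9948 * (1+0.09)^(-2)
= 1831.9948 * 0.84168
= 1541.9534


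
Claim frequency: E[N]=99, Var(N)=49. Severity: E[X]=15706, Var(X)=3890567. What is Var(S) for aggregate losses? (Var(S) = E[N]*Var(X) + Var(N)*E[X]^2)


Var(S) = E[N]*Var(X) + Var(N)*E[X]^2
= 99*3890567 + 49*15706^2
= 385166133 + 12087243364
= 1.2472e+10


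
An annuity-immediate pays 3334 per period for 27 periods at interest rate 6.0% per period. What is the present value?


PV = PMT * (1 - (1+i)^(-n)) / i
= 3334 * (1 - (1+0.06)^(-27)) / 0.06
= 3334 * (1 - 0.207368) / 0.06
= 3334 * 13.210534
= 44043.9208


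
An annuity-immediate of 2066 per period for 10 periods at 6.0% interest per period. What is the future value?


FV = PMT * ((1+i)^n - 1) / i
= 2066 * ((1.06)^10 - 1) / 0.06
= 2066 * (1.790848 - 1) / 0.06
= 27231.5224


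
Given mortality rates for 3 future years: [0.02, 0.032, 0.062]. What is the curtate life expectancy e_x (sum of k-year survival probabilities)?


e_x = sum_{k=1}^{n} k_p_x
k_p_x values:
  1_p_x = 0.98
  2_p_x = 0.94864
  3_p_x = 0.889824
e_x = 2.8185


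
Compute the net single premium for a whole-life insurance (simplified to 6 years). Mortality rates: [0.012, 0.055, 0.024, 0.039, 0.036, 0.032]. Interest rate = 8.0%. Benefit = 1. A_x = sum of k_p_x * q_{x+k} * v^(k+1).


v = 0.925926
Year 0: k_p_x=1.0, q=0.012, term=0.011111
Year 1: k_p_x=0.988, q=0.055, term=0.046588
Year 2: k_p_x=0.93366, q=0.024, term=0.017788
Year 3: k_p_x=0.911252, q=0.039, term=0.026122
Year 4: k_p_x=0.875713, q=0.036, term=0.021456
Year 5: k_p_x=0.844188, q=0.032, term=0.017023
A_x = 0.1401


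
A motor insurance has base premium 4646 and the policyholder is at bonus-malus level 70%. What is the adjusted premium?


adjusted = base * BM_level / 100
= 4646 * 70 / 100
= 4646 * 0.7
= 3252.2


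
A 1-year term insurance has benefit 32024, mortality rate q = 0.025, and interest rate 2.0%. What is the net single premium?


NSP = benefit * q * v
v = 1/(1+i) = 0.980392
NSP = 32024 * 0.025 * 0.980392
= 784.902


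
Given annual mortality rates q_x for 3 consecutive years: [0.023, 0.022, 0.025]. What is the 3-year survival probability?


p_k = 1 - q_k for each year
Survival = product of (1 - q_k)
= 0.977 * 0.978 * 0.975
= 0.9316


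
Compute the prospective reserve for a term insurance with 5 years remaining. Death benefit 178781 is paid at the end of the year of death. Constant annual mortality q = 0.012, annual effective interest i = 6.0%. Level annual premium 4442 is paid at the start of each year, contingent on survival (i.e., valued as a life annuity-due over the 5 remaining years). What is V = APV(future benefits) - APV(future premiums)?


v = 1/(1+i) = 0.943396
APV(future benefits) per unit = sum_{k=0}^{4} k_p_x * q * v^(k+1) = 0.049419
APV(future benefits) = 178781 * 0.049419 = 8835.1813
Life annuity-due factor ä_{x:5} = sum_{k=0}^{4} k_p_x * v^k = 4.365346
APV(future premiums) = 4442 * 4.365346 = 19390.8691
V = 8835.1813 - 19390.8691
= -10555.6878


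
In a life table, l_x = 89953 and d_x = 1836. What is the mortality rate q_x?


q_x = d_x / l_x
= 1836 / 89953
= 0.0204


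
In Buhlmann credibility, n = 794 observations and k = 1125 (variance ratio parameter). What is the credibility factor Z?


Z = n / (n + k)
= 794 / (794 + 1125)
= 794 / 1919
= 0.4138


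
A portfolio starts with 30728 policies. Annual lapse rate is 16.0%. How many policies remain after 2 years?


remaining = initial * (1 - lapse)^years
= 30728 * (1 - 0.16)^2
= 30728 * 0.7056
= 21681.6768


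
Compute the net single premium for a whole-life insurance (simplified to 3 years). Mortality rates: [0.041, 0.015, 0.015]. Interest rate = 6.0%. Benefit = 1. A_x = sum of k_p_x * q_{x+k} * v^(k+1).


v = 0.943396
Year 0: k_p_x=1.0, q=0.041, term=0.038679
Year 1: k_p_x=0.959, q=0.015, term=0.012803
Year 2: k_p_x=0.944615, q=0.015, term=0.011897
A_x = 0.0634


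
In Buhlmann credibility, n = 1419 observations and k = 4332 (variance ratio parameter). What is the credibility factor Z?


Z = n / (n + k)
= 1419 / (1419 + 4332)
= 1419 / 5751
= 0.2467


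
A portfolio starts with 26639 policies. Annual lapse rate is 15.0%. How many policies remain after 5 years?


remaining = initial * (1 - lapse)^years
= 26639 * (1 - 0.15)^5
= 26639 * 0.443705
= 11819.8658


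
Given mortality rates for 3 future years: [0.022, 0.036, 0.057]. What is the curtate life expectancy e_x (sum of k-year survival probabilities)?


e_x = sum_{k=1}^{n} k_p_x
k_p_x values:
  1_p_x = 0.978
  2_p_x = 0.942792
  3_p_x = 0.889053
e_x = 2.8098


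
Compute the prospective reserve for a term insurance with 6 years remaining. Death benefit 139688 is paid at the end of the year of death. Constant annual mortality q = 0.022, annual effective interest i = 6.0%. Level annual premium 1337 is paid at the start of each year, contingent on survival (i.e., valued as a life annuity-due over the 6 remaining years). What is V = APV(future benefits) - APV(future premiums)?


v = 1/(1+i) = 0.943396
APV(future benefits) per unit = sum_{k=0}^{5} k_p_x * q * v^(k+1) = 0.102789
APV(future benefits) = 139688 * 0.102789 = 14358.4376
Life annuity-due factor ä_{x:6} = sum_{k=0}^{5} k_p_x * v^k = 4.952577
APV(future premiums) = 1337 * 4.952577 = 6621.596
V = 14358.4376 - 6621.596
= 7736.8416


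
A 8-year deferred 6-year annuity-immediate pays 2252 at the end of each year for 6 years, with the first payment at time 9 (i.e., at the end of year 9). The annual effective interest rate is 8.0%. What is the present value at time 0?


PV at time 8 of the 6-year annuity-immediate:
a_n = 2252 * (1-(1+0.08)^(-6))/0.08 = 10410.725
Discount back 8 years to time 0:
PV = 10410.725 * (1+0.08)^(-8)
= 10410.725 * 0.540269
= 5624.5908


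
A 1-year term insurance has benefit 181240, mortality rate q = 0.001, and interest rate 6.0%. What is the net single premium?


NSP = benefit * q * v
v = 1/(1+i) = 0.943396
NSP = 181240 * 0.001 * 0.943396
= 170.9811


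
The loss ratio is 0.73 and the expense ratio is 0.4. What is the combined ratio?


Combined ratio = loss ratio + expense ratio
= 0.73 + 0.4
= 1.13


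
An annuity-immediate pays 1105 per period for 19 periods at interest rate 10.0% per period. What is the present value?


PV = PMT * (1 - (1+i)^(-n)) / i
= 1105 * (1 - (1+0.1)^(-19)) / 0.1
= 1105 * (1 - 0.163508) / 0.1
= 1105 * 8.36492
= 9243.2367


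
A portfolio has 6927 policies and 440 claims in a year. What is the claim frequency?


frequency = claims / policies
= 440 / 6927
= 0.0635


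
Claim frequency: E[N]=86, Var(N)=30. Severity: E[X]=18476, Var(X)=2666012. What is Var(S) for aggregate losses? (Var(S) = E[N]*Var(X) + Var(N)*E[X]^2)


Var(S) = E[N]*Var(X) + Var(N)*E[X]^2
= 86*2666012 + 30*18476^2
= 229277032 + 10240877280
= 1.0470e+10


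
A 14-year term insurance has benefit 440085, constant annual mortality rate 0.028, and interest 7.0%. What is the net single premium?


NSP = benefit * sum_{k=0}^{n-1} k_p_x * q * v^(k+1)
With constant q=0.028, v=0.934579
Sum = 0.211261
NSP = 440085 * 0.211261
= 92972.5777


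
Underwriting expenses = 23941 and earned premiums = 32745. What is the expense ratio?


Expense ratio = expenses / premiums
= 23941 / 32745
= 0.7311


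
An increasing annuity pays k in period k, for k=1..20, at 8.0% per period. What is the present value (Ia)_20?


(Ia)_n = sum_{k=1}^{n} k * v^k, v = 1/(1+i)
v = 0.925926
Sum computed term by term:
(Ia)_20 = 78.9079


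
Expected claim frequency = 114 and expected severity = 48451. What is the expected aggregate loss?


E[S] = E[N] * E[X]
= 114 * 48451
= 5.5234e+06


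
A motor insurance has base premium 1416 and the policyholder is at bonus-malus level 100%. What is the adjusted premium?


adjusted = base * BM_level / 100
= 1416 * 100 / 100
= 1416 * 1.0
= 1416.0


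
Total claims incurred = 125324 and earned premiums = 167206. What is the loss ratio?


Loss ratio = claims / premiums
= 125324 / 167206
= 0.7495


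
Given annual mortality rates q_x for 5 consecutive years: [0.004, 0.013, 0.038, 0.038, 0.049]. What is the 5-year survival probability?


p_k = 1 - q_k for each year
Survival = product of (1 - q_k)
= 0.996 * 0.987 * 0.962 * 0.962 * 0.951
= 0.8652
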